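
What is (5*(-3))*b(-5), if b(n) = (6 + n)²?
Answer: -15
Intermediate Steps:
(5*(-3))*b(-5) = (5*(-3))*(6 - 5)² = -15*1² = -15*1 = -15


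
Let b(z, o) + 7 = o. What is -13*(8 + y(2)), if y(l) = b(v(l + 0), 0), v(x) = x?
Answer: -13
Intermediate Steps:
b(z, o) = -7 + o
y(l) = -7 (y(l) = -7 + 0 = -7)
-13*(8 + y(2)) = -13*(8 - 7) = -13*1 = -13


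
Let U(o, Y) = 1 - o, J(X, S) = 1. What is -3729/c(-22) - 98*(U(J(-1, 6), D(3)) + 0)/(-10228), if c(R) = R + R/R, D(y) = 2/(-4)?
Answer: 1243/7 ≈ 177.57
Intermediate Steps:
D(y) = -1/2 (D(y) = 2*(-1/4) = -1/2)
c(R) = 1 + R (c(R) = R + 1 = 1 + R)
-3729/c(-22) - 98*(U(J(-1, 6), D(3)) + 0)/(-10228) = -3729/(1 - 22) - 98*((1 - 1*1) + 0)/(-10228) = -3729/(-21) - 98*((1 - 1) + 0)*(-1/10228) = -3729*(-1/21) - 98*(0 + 0)*(-1/10228) = 1243/7 - 98*0*(-1/10228) = 1243/7 + 0*(-1/10228) = 1243/7 + 0 = 1243/7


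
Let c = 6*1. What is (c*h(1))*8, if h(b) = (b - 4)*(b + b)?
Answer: -288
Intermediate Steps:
c = 6
h(b) = 2*b*(-4 + b) (h(b) = (-4 + b)*(2*b) = 2*b*(-4 + b))
(c*h(1))*8 = (6*(2*1*(-4 + 1)))*8 = (6*(2*1*(-3)))*8 = (6*(-6))*8 = -36*8 = -288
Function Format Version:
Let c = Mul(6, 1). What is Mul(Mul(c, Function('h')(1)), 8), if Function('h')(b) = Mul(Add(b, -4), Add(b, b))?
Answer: -288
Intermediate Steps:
c = 6
Function('h')(b) = Mul(2, b, Add(-4, b)) (Function('h')(b) = Mul(Add(-4, b), Mul(2, b)) = Mul(2, b, Add(-4, b)))
Mul(Mul(c, Function('h')(1)), 8) = Mul(Mul(6, Mul(2, 1, Add(-4, 1))), 8) = Mul(Mul(6, Mul(2, 1, -3)), 8) = Mul(Mul(6, -6), 8) = Mul(-36, 8) = -288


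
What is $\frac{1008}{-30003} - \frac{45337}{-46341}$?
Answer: $\frac{437844761}{463456341} \approx 0.94474$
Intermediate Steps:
$\frac{1008}{-30003} - \frac{45337}{-46341} = 1008 \left(- \frac{1}{30003}\right) - - \frac{45337}{46341} = - \frac{336}{10001} + \frac{45337}{46341} = \frac{437844761}{463456341}$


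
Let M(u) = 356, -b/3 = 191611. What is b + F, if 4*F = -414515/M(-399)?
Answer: -818976707/1424 ≈ -5.7512e+5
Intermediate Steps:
b = -574833 (b = -3*191611 = -574833)
F = -414515/1424 (F = (-414515/356)/4 = (-414515*1/356)/4 = (¼)*(-414515/356) = -414515/1424 ≈ -291.09)
b + F = -574833 - 414515/1424 = -818976707/1424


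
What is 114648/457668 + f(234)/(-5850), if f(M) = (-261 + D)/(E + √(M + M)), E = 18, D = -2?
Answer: 145698881/594968400 + 263*√13/140400 ≈ 0.25164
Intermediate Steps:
f(M) = -263/(18 + √2*√M) (f(M) = (-261 - 2)/(18 + √(M + M)) = -263/(18 + √(2*M)) = -263/(18 + √2*√M))
114648/457668 + f(234)/(-5850) = 114648/457668 - 263/(18 + √2*√234)/(-5850) = 114648*(1/457668) - 263/(18 + √2*(3*√26))*(-1/5850) = 9554/38139 - 263/(18 + 6*√13)*(-1/5850) = 9554/38139 + 263/(5850*(18 + 6*√13))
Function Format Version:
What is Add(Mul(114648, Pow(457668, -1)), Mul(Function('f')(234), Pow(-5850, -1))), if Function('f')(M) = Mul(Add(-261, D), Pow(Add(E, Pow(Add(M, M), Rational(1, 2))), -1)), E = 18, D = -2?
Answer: Add(Rational(145698881, 594968400), Mul(Rational(263, 140400), Pow(13, Rational(1, 2)))) ≈ 0.25164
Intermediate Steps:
Function('f')(M) = Mul(-263, Pow(Add(18, Mul(Pow(2, Rational(1, 2)), Pow(M, Rational(1, 2)))), -1)) (Function('f')(M) = Mul(Add(-261, -2), Pow(Add(18, Pow(Add(M, M), Rational(1, 2))), -1)) = Mul(-263, Pow(Add(18, Pow(Mul(2, M), Rational(1, 2))), -1)) = Mul(-263, Pow(Add(18, Mul(Pow(2, Rational(1, 2)), Pow(M, Rational(1, 2)))), -1)))
Add(Mul(114648, Pow(457668, -1)), Mul(Function('f')(234), Pow(-5850, -1))) = Add(Mul(114648, Pow(457668, -1)), Mul(Mul(-263, Pow(Add(18, Mul(Pow(2, Rational(1, 2)), Pow(234, Rational(1, 2)))), -1)), Pow(-5850, -1))) = Add(Mul(114648, Rational(1, 457668)), Mul(Mul(-263, Pow(Add(18, Mul(Pow(2, Rational(1, 2)), Mul(3, Pow(26, Rational(1, 2))))), -1)), Rational(-1, 5850))) = Add(Rational(9554, 38139), Mul(Mul(-263, Pow(Add(18, Mul(6, Pow(13, Rational(1, 2)))), -1)), Rational(-1, 5850))) = Add(Rational(9554, 38139), Mul(Rational(263, 5850), Pow(Add(18, Mul(6, Pow(13, Rational(1, 2)))), -1)))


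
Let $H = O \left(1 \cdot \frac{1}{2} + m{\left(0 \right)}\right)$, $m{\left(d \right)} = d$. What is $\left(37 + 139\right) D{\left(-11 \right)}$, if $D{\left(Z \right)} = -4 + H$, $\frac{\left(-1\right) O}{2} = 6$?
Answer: $-1760$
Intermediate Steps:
$O = -12$ ($O = \left(-2\right) 6 = -12$)
$H = -6$ ($H = - 12 \left(1 \cdot \frac{1}{2} + 0\right) = - 12 \left(\frac{1}{2} + 0\right) = \left(-12\right) \frac{1}{2} = -6$)
$D{\left(Z \right)} = -10$ ($D{\left(Z \right)} = -4 - 6 = -10$)
$\left(37 + 139\right) D{\left(-11 \right)} = \left(37 + 139\right) \left(-10\right) = 176 \left(-10\right) = -1760$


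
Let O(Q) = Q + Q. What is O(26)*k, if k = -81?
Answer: -4212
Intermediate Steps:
O(Q) = 2*Q
O(26)*k = (2*26)*(-81) = 52*(-81) = -4212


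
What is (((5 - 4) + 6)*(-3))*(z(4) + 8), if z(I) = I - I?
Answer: -168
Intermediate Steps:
z(I) = 0
(((5 - 4) + 6)*(-3))*(z(4) + 8) = (((5 - 4) + 6)*(-3))*(0 + 8) = ((1 + 6)*(-3))*8 = (7*(-3))*8 = -21*8 = -168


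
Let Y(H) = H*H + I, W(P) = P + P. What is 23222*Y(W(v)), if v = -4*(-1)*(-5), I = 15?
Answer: 37503530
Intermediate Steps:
v = -20 (v = 4*(-5) = -20)
W(P) = 2*P
Y(H) = 15 + H² (Y(H) = H*H + 15 = H² + 15 = 15 + H²)
23222*Y(W(v)) = 23222*(15 + (2*(-20))²) = 23222*(15 + (-40)²) = 23222*(15 + 1600) = 23222*1615 = 37503530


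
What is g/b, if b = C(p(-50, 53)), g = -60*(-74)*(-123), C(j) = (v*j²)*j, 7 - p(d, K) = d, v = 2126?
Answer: -30340/21873351 ≈ -0.0013871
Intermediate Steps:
p(d, K) = 7 - d
C(j) = 2126*j³ (C(j) = (2126*j²)*j = 2126*j³)
g = -546120 (g = 4440*(-123) = -546120)
b = 393720318 (b = 2126*(7 - 1*(-50))³ = 2126*(7 + 50)³ = 2126*57³ = 2126*185193 = 393720318)
g/b = -546120/393720318 = -546120*1/393720318 = -30340/21873351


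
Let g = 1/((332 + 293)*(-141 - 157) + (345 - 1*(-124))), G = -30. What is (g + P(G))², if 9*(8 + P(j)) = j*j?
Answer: 292131370606201/34514579961 ≈ 8464.0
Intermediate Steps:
P(j) = -8 + j²/9 (P(j) = -8 + (j*j)/9 = -8 + j²/9)
g = -1/185781 (g = 1/(625*(-298) + (345 + 124)) = 1/(-186250 + 469) = 1/(-185781) = -1/185781 ≈ -5.3827e-6)
(g + P(G))² = (-1/185781 + (-8 + (⅑)*(-30)²))² = (-1/185781 + (-8 + (⅑)*900))² = (-1/185781 + (-8 + 100))² = (-1/185781 + 92)² = (17091851/185781)² = 292131370606201/34514579961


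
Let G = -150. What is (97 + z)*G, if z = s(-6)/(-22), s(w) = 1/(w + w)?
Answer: -640225/44 ≈ -14551.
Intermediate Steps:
s(w) = 1/(2*w)
z = 1/264 (z = ((1/2)/(-6))/(-22) = ((1/2)*(-1/6))*(-1/22) = -1/12*(-1/22) = 1/264 ≈ 0.0037879)
(97 + z)*G = (97 + 1/264)*(-150) = (25609/264)*(-150) = -640225/44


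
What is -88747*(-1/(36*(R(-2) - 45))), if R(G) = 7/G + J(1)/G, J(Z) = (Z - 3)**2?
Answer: -88747/1818 ≈ -48.816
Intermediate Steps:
J(Z) = (-3 + Z)**2
R(G) = 11/G (R(G) = 7/G + (-3 + 1)**2/G = 7/G + (-2)**2/G = 7/G + 4/G = 11/G)
-88747*(-1/(36*(R(-2) - 45))) = -88747*(-1/(36*(11/(-2) - 45))) = -88747*(-1/(36*(11*(-1/2) - 45))) = -88747*(-1/(36*(-11/2 - 45))) = -88747/((-101/2*(-36))) = -88747/1818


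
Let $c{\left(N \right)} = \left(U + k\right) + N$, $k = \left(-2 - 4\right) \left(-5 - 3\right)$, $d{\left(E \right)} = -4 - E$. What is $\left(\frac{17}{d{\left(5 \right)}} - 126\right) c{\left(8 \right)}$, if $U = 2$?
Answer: $- \frac{66758}{9} \approx -7417.6$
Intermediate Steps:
$k = 48$ ($k = \left(-6\right) \left(-8\right) = 48$)
$c{\left(N \right)} = 50 + N$ ($c{\left(N \right)} = \left(2 + 48\right) + N = 50 + N$)
$\left(\frac{17}{d{\left(5 \right)}} - 126\right) c{\left(8 \right)} = \left(\frac{17}{-4 - 5} - 126\right) \left(50 + 8\right) = \left(\frac{17}{-4 - 5} - 126\right) 58 = \left(\frac{17}{-9} - 126\right) 58 = \left(17 \left(- \frac{1}{9}\right) - 126\right) 58 = \left(- \frac{17}{9} - 126\right) 58 = \left(- \frac{1151}{9}\right) 58 = - \frac{66758}{9}$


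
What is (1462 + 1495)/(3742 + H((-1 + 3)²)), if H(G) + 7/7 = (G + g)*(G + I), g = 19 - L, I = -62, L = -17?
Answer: 2957/1421 ≈ 2.0809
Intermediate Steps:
g = 36 (g = 19 - 1*(-17) = 19 + 17 = 36)
H(G) = -1 + (-62 + G)*(36 + G) (H(G) = -1 + (G + 36)*(G - 62) = -1 + (36 + G)*(-62 + G) = -1 + (-62 + G)*(36 + G))
(1462 + 1495)/(3742 + H((-1 + 3)²)) = (1462 + 1495)/(3742 + (-2233 + ((-1 + 3)²)² - 26*(-1 + 3)²)) = 2957/(3742 + (-2233 + (2²)² - 26*2²)) = 2957/(3742 + (-2233 + 4² - 26*4)) = 2957/(3742 + (-2233 + 16 - 104)) = 2957/(3742 - 2321) = 2957/1421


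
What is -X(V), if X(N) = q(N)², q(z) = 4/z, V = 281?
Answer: -16/78961 ≈ -0.00020263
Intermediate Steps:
X(N) = 16/N² (X(N) = (4/N)² = 16/N²)
-X(V) = -16/281² = -16/78961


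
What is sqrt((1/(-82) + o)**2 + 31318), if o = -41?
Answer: sqrt(221892001)/82 ≈ 181.66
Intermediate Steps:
sqrt((1/(-82) + o)**2 + 31318) = sqrt((1/(-82) - 41)**2 + 31318) = sqrt((-1/82 - 41)**2 + 31318) = sqrt((-3363/82)**2 + 31318) = sqrt(11309769/6724 + 31318) = sqrt(221892001/6724) = sqrt(221892001)/82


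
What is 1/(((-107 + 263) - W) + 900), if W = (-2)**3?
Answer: 1/1064 ≈ 0.00093985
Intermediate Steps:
W = -8
1/(((-107 + 263) - W) + 900) = 1/(((-107 + 263) - 1*(-8)) + 900) = 1/((156 + 8) + 900) = 1/(164 + 900) = 1/1064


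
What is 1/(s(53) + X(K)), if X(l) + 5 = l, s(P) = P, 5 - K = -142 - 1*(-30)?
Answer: 1/165 ≈ 0.0060606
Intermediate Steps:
K = 117 (K = 5 - (-142 - 1*(-30)) = 5 - (-142 + 30) = 5 - 1*(-112) = 5 + 112 = 117)
X(l) = -5 + l
1/(s(53) + X(K)) = 1/(53 + (-5 + 117)) = 1/(53 + 112) = 1/165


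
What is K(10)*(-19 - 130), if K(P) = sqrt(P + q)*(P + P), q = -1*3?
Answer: -2980*sqrt(7) ≈ -7884.3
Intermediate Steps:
q = -3
K(P) = 2*P*sqrt(-3 + P) (K(P) = sqrt(P - 3)*(P + P) = sqrt(-3 + P)*(2*P) = 2*P*sqrt(-3 + P))
K(10)*(-19 - 130) = (2*10*sqrt(-3 + 10))*(-19 - 130) = (2*10*sqrt(7))*(-149) = (20*sqrt(7))*(-149) = -2980*sqrt(7)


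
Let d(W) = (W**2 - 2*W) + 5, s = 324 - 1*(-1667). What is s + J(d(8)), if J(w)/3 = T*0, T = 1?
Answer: 1991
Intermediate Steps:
s = 1991 (s = 324 + 1667 = 1991)
d(W) = 5 + W**2 - 2*W
J(w) = 0 (J(w) = 3*(1*0) = 3*0 = 0)
s + J(d(8)) = 1991 + 0 = 1991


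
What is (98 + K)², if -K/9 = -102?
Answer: 1032256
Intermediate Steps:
K = 918 (K = -9*(-102) = 918)
(98 + K)² = (98 + 918)² = 1016² = 1032256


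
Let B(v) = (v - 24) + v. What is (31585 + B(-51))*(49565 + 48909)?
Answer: 3097893566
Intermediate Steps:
B(v) = -24 + 2*v (B(v) = (-24 + v) + v = -24 + 2*v)
(31585 + B(-51))*(49565 + 48909) = (31585 + (-24 + 2*(-51)))*(49565 + 48909) = (31585 + (-24 - 102))*98474 = (31585 - 126)*98474 = 31459*98474 = 3097893566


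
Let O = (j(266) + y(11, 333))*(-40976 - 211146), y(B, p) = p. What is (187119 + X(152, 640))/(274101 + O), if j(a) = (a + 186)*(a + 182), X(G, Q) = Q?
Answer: -187759/51137379037 ≈ -3.6717e-6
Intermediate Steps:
j(a) = (182 + a)*(186 + a) (j(a) = (186 + a)*(182 + a) = (182 + a)*(186 + a))
O = -51137653138 (O = ((33852 + 266² + 368*266) + 333)*(-40976 - 211146) = ((33852 + 70756 + 97888) + 333)*(-252122) = (202496 + 333)*(-252122) = 202829*(-252122) = -51137653138)
(187119 + X(152, 640))/(274101 + O) = (187119 + 640)/(274101 - 51137653138) = 187759/(-51137379037) = 187759*(-1/51137379037) = -187759/51137379037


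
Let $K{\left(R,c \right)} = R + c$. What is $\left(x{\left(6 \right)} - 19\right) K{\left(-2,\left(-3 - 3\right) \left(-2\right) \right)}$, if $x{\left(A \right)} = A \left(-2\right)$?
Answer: $-310$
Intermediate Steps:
$x{\left(A \right)} = - 2 A$
$\left(x{\left(6 \right)} - 19\right) K{\left(-2,\left(-3 - 3\right) \left(-2\right) \right)} = \left(\left(-2\right) 6 - 19\right) \left(-2 + \left(-3 - 3\right) \left(-2\right)\right) = \left(-12 - 19\right) \left(-2 - -12\right) = \left(-12 - 19\right) \left(-2 + 12\right) = \left(-31\right) 10 = -310$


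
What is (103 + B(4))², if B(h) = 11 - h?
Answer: 12100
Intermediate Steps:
(103 + B(4))² = (103 + (11 - 1*4))² = (103 + (11 - 4))² = (103 + 7)² = 110² = 12100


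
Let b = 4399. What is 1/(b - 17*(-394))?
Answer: 1/11097 ≈ 9.0114e-5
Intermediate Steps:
1/(b - 17*(-394)) = 1/(4399 - 17*(-394)) = 1/(4399 + 6698) = 1/11097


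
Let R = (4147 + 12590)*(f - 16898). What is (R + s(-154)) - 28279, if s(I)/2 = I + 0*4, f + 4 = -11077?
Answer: -468313110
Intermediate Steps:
f = -11081 (f = -4 - 11077 = -11081)
s(I) = 2*I (s(I) = 2*(I + 0*4) = 2*(I + 0) = 2*I)
R = -468284523 (R = (4147 + 12590)*(-11081 - 16898) = 16737*(-27979) = -468284523)
(R + s(-154)) - 28279 = (-468284523 + 2*(-154)) - 28279 = (-468284523 - 308) - 28279 = -468284831 - 28279 = -468313110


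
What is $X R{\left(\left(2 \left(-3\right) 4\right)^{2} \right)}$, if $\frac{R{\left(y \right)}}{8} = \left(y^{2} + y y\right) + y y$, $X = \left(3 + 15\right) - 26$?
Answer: $-63700992$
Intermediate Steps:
$X = -8$ ($X = 18 - 26 = -8$)
$R{\left(y \right)} = 24 y^{2}$ ($R{\left(y \right)} = 8 \left(\left(y^{2} + y y\right) + y y\right) = 8 \left(\left(y^{2} + y^{2}\right) + y^{2}\right) = 8 \left(2 y^{2} + y^{2}\right) = 8 \cdot 3 y^{2} = 24 y^{2}$)
$X R{\left(\left(2 \left(-3\right) 4\right)^{2} \right)} = - 8 \cdot 24 \left(\left(2 \left(-3\right) 4\right)^{2}\right)^{2} = - 8 \cdot 24 \left(\left(\left(-6\right) 4\right)^{2}\right)^{2} = - 8 \cdot 24 \left(\left(-24\right)^{2}\right)^{2} = - 8 \cdot 24 \cdot 576^{2} = - 8 \cdot 24 \cdot 331776 = \left(-8\right) 7962624 = -63700992$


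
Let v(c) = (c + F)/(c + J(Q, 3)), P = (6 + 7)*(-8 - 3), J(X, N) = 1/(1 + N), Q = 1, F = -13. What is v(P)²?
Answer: 389376/326041 ≈ 1.1943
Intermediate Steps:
P = -143 (P = 13*(-11) = -143)
v(c) = (-13 + c)/(¼ + c) (v(c) = (c - 13)/(c + 1/(1 + 3)) = (-13 + c)/(c + 1/4) = (-13 + c)/(c + ¼) = (-13 + c)/(¼ + c))
v(P)² = (4*(-13 - 143)/(1 + 4*(-143)))² = (4*(-156)/(1 - 572))² = (4*(-156)/(-571))² = (4*(-1/571)*(-156))² = (624/571)² = 389376/326041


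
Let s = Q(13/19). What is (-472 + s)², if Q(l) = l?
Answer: 80192025/361 ≈ 2.2214e+5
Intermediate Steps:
s = 13/19 ≈ 0.68421
(-472 + s)² = (-472 + 13/19)² = (-8955/19)² = 80192025/361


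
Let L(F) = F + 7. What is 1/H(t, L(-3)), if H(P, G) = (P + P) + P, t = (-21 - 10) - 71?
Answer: -1/306 ≈ -0.0032680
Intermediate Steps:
L(F) = 7 + F
t = -102 (t = -31 - 71 = -102)
H(P, G) = 3*P (H(P, G) = 2*P + P = 3*P)
1/H(t, L(-3)) = 1/(3*(-102)) = 1/(-306) = -1/306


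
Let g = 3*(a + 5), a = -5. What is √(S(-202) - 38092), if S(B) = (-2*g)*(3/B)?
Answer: 2*I*√9523 ≈ 195.17*I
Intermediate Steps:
g = 0 (g = 3*(-5 + 5) = 3*0 = 0)
S(B) = 0 (S(B) = (-2*0)*(3/B) = 0*(3/B) = 0)
√(S(-202) - 38092) = √(0 - 38092) = √(-38092) = 2*I*√9523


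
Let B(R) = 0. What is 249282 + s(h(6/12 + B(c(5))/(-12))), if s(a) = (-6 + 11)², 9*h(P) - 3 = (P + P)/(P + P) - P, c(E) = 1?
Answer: 249307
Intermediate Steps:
h(P) = 4/9 - P/9 (h(P) = ⅓ + ((P + P)/(P + P) - P)/9 = ⅓ + ((2*P)/((2*P)) - P)/9 = ⅓ + ((2*P)*(1/(2*P)) - P)/9 = ⅓ + (1 - P)/9 = ⅓ + (⅑ - P/9) = 4/9 - P/9)
s(a) = 25 (s(a) = 5² = 25)
249282 + s(h(6/12 + B(c(5))/(-12))) = 249282 + 25 = 249307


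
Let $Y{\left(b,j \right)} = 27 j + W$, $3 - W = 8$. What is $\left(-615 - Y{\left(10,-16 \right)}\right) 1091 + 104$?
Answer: $-194094$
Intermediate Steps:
$W = -5$ ($W = 3 - 8 = -5$)
$Y{\left(b,j \right)} = -5 + 27 j$ ($Y{\left(b,j \right)} = 27 j - 5 = -5 + 27 j$)
$\left(-615 - Y{\left(10,-16 \right)}\right) 1091 + 104 = \left(-615 - \left(-5 + 27 \left(-16\right)\right)\right) 1091 + 104 = \left(-615 - \left(-5 - 432\right)\right) 1091 + 104 = \left(-615 - -437\right) 1091 + 104 = \left(-615 + 437\right) 1091 + 104 = \left(-178\right) 1091 + 104 = -194198 + 104 = -194094$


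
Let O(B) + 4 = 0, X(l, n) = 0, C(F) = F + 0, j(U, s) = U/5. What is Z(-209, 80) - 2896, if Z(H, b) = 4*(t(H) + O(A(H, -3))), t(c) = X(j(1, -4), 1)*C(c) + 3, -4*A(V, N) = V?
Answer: -2900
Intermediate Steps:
j(U, s) = U/5 (j(U, s) = U*(⅕) = U/5)
C(F) = F
A(V, N) = -V/4
t(c) = 3 (t(c) = 0*c + 3 = 0 + 3 = 3)
O(B) = -4 (O(B) = -4 + 0 = -4)
Z(H, b) = -4 (Z(H, b) = 4*(3 - 4) = 4*(-1) = -4)
Z(-209, 80) - 2896 = -4 - 2896 = -2900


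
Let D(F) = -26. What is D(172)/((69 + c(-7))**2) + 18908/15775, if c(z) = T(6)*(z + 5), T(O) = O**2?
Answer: -239978/141975 ≈ -1.6903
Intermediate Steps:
c(z) = 180 + 36*z (c(z) = 6**2*(z + 5) = 36*(5 + z) = 180 + 36*z)
D(172)/((69 + c(-7))**2) + 18908/15775 = -26/(69 + (180 + 36*(-7)))**2 + 18908/15775 = -26/(69 + (180 - 252))**2 + 18908*(1/15775) = -26/(69 - 72)**2 + 18908/15775 = -26/((-3)**2) + 18908/15775 = -26/9 + 18908/15775 = -239978/141975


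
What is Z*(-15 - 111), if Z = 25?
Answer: -3150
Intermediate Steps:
Z*(-15 - 111) = 25*(-15 - 111) = 25*(-126) = -3150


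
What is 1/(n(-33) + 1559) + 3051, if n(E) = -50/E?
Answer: 157117380/51497 ≈ 3051.0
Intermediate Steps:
1/(n(-33) + 1559) + 3051 = 1/(-50/(-33) + 1559) + 3051 = 1/(-50*(-1/33) + 1559) + 3051 = 1/(50/33 + 1559) + 3051 = 1/(51497/33) + 3051 = 33/51497 + 3051 = 157117380/51497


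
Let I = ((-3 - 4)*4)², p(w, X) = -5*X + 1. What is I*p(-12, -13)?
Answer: 51744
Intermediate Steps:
p(w, X) = 1 - 5*X
I = 784 (I = (-7*4)² = (-28)² = 784)
I*p(-12, -13) = 784*(1 - 5*(-13)) = 784*(1 + 65) = 784*66 = 51744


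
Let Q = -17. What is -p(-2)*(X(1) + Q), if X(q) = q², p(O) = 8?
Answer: 128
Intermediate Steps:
-p(-2)*(X(1) + Q) = -8*(1² - 17) = -8*(1 - 17) = -8*(-16) = -1*(-128) = 128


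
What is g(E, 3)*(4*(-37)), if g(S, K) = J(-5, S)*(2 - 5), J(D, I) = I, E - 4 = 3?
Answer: 3108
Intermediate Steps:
E = 7 (E = 4 + 3 = 7)
g(S, K) = -3*S (g(S, K) = S*(2 - 5) = S*(-3) = -3*S)
g(E, 3)*(4*(-37)) = (-3*7)*(4*(-37)) = -21*(-148) = 3108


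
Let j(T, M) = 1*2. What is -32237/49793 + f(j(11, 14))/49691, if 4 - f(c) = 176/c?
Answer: -94474787/145544939 ≈ -0.64911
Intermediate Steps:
j(T, M) = 2
f(c) = 4 - 176/c
-32237/49793 + f(j(11, 14))/49691 = -32237/49793 + (4 - 176/2)/49691 = -32237*1/49793 + (4 - 176*½)*(1/49691) = -32237/49793 + (4 - 88)*(1/49691) = -32237/49793 - 84*1/49691 = -32237/49793 - 84/49691 = -94474787/145544939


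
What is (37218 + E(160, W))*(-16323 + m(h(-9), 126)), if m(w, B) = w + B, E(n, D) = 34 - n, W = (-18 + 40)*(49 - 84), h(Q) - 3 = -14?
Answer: -601187136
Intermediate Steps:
h(Q) = -11 (h(Q) = 3 - 14 = -11)
W = -770 (W = 22*(-35) = -770)
m(w, B) = B + w
(37218 + E(160, W))*(-16323 + m(h(-9), 126)) = (37218 + (34 - 1*160))*(-16323 + (126 - 11)) = (37218 + (34 - 160))*(-16323 + 115) = (37218 - 126)*(-16208) = 37092*(-16208) = -601187136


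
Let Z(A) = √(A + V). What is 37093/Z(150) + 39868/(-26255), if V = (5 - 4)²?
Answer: -39868/26255 + 37093*√151/151 ≈ 3017.1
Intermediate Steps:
V = 1 (V = 1² = 1)
Z(A) = √(1 + A) (Z(A) = √(A + 1) = √(1 + A))
37093/Z(150) + 39868/(-26255) = 37093/(√(1 + 150)) + 39868/(-26255) = 37093/(√151) + 39868*(-1/26255) = 37093*(√151/151) - 39868/26255 = 37093*√151/151 - 39868/26255 = -39868/26255 + 37093*√151/151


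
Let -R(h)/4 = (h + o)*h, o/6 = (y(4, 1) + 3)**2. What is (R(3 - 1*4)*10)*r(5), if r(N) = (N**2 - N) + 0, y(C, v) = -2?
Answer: 4000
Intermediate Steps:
o = 6 (o = 6*(-2 + 3)**2 = 6*1**2 = 6*1 = 6)
r(N) = N**2 - N
R(h) = -4*h*(6 + h) (R(h) = -4*(h + 6)*h = -4*(6 + h)*h = -4*h*(6 + h))
(R(3 - 1*4)*10)*r(5) = (-4*(3 - 1*4)*(6 + (3 - 1*4))*10)*(5*(-1 + 5)) = (-4*(3 - 4)*(6 + (3 - 4))*10)*(5*4) = (-4*(-1)*(6 - 1)*10)*20 = (-4*(-1)*5*10)*20 = (20*10)*20 = 200*20 = 4000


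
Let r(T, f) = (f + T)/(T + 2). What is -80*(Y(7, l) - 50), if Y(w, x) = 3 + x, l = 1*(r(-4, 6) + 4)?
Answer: 3520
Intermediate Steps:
r(T, f) = (T + f)/(2 + T)
l = 3 (l = 1*((-4 + 6)/(2 - 4) + 4) = 1*(2/(-2) + 4) = 1*(-1/2*2 + 4) = 1*(-1 + 4) = 1*3 = 3)
-80*(Y(7, l) - 50) = -80*((3 + 3) - 50) = -80*(6 - 50) = -80*(-44) = 3520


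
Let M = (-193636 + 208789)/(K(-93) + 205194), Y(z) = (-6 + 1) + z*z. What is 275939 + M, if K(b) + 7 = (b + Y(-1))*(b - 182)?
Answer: 63979783571/231862 ≈ 2.7594e+5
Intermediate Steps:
Y(z) = -5 + z²
K(b) = -7 + (-182 + b)*(-4 + b) (K(b) = -7 + (b + (-5 + (-1)²))*(b - 182) = -7 + (b + (-5 + 1))*(-182 + b) = -7 + (b - 4)*(-182 + b) = -7 + (-4 + b)*(-182 + b) = -7 + (-182 + b)*(-4 + b))
M = 15153/231862 (M = (-193636 + 208789)/((721 + (-93)² - 186*(-93)) + 205194) = 15153/((721 + 8649 + 17298) + 205194) = 15153/(26668 + 205194) = 15153/231862 ≈ 0.065354)
275939 + M = 275939 + 15153/231862 = 63979783571/231862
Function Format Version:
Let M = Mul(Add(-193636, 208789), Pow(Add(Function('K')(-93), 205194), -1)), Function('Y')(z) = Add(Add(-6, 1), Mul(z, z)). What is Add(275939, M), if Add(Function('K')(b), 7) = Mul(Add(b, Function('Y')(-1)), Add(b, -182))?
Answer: Rational(63979783571, 231862) ≈ 2.7594e+5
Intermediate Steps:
Function('Y')(z) = Add(-5, Pow(z, 2))
Function('K')(b) = Add(-7, Mul(Add(-182, b), Add(-4, b))) (Function('K')(b) = Add(-7, Mul(Add(b, Add(-5, Pow(-1, 2))), Add(b, -182))) = Add(-7, Mul(Add(b, Add(-5, 1)), Add(-182, b))) = Add(-7, Mul(Add(b, -4), Add(-182, b))) = Add(-7, Mul(Add(-4, b), Add(-182, b))) = Add(-7, Mul(Add(-182, b), Add(-4, b))))
M = Rational(15153, 231862) (M = Mul(Add(-193636, 208789), Pow(Add(Add(721, Pow(-93, 2), Mul(-186, -93)), 205194), -1)) = Mul(15153, Pow(Add(Add(721, 8649, 17298), 205194), -1)) = Mul(15153, Pow(Add(26668, 205194), -1)) = Mul(15153, Pow(231862, -1)) = Mul(15153, Rational(1, 231862)) = Rational(15153, 231862) ≈ 0.065354)
Add(275939, M) = Add(275939, Rational(15153, 231862)) = Rational(63979783571, 231862)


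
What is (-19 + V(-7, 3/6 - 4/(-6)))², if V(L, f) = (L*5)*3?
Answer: 15376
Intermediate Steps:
V(L, f) = 15*L (V(L, f) = (5*L)*3 = 15*L)
(-19 + V(-7, 3/6 - 4/(-6)))² = (-19 + 15*(-7))² = (-19 - 105)² = (-124)² = 15376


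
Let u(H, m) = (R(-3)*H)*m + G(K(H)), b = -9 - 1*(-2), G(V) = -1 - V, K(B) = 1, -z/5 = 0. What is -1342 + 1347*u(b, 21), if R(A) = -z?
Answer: -4036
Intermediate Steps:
z = 0 (z = -5*0 = 0)
b = -7 (b = -9 + 2 = -7)
R(A) = 0 (R(A) = -1*0 = 0)
u(H, m) = -2 (u(H, m) = (0*H)*m + (-1 - 1*1) = 0*m + (-1 - 1) = 0 - 2 = -2)
-1342 + 1347*u(b, 21) = -1342 + 1347*(-2) = -1342 - 2694 = -4036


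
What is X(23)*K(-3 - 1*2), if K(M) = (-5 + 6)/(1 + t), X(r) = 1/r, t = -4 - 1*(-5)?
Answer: 1/46 ≈ 0.021739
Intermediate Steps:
t = 1 (t = -4 + 5 = 1)
X(r) = 1/r
K(M) = ½ (K(M) = (-5 + 6)/(1 + 1) = 1/2 = 1*(½) = ½)
X(23)*K(-3 - 1*2) = (½)/23 = (1/23)*(½) = 1/46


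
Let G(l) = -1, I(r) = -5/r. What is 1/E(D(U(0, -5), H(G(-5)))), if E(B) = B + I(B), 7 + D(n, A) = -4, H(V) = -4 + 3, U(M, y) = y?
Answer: -11/116 ≈ -0.094828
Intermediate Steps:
H(V) = -1
D(n, A) = -11 (D(n, A) = -7 - 4 = -11)
E(B) = B - 5/B
1/E(D(U(0, -5), H(G(-5)))) = 1/(-11 - 5/(-11)) = 1/(-11 - 5*(-1/11)) = 1/(-11 + 5/11) = 1/(-116/11) = -11/116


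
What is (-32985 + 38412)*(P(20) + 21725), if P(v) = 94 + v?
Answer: 118520253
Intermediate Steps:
(-32985 + 38412)*(P(20) + 21725) = (-32985 + 38412)*((94 + 20) + 21725) = 5427*(114 + 21725) = 5427*21839 = 118520253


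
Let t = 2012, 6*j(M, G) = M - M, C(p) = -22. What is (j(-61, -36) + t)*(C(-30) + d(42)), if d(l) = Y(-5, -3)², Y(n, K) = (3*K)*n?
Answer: 4030036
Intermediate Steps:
Y(n, K) = 3*K*n
j(M, G) = 0 (j(M, G) = (M - M)/6 = (⅙)*0 = 0)
d(l) = 2025 (d(l) = (3*(-3)*(-5))² = 45² = 2025)
(j(-61, -36) + t)*(C(-30) + d(42)) = (0 + 2012)*(-22 + 2025) = 2012*2003 = 4030036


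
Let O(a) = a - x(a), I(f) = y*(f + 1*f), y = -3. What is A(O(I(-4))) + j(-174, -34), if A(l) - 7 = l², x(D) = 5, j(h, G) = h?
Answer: 194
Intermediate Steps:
I(f) = -6*f (I(f) = -3*(f + 1*f) = -3*(f + f) = -6*f)
O(a) = -5 + a (O(a) = a - 1*5 = a - 5 = -5 + a)
A(l) = 7 + l²
A(O(I(-4))) + j(-174, -34) = (7 + (-5 - 6*(-4))²) - 174 = (7 + (-5 + 24)²) - 174 = (7 + 19²) - 174 = (7 + 361) - 174 = 368 - 174 = 194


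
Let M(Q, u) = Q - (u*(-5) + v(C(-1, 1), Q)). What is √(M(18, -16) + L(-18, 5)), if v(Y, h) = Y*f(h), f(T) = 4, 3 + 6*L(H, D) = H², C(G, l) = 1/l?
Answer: 5*I*√2/2 ≈ 3.5355*I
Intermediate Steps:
L(H, D) = -½ + H²/6
v(Y, h) = 4*Y (v(Y, h) = Y*4 = 4*Y)
M(Q, u) = -4 + Q + 5*u (M(Q, u) = Q - (u*(-5) + 4/1) = Q - (-5*u + 4*1) = Q - (-5*u + 4) = Q - (4 - 5*u) = Q + (-4 + 5*u) = -4 + Q + 5*u)
√(M(18, -16) + L(-18, 5)) = √((-4 + 18 + 5*(-16)) + (-½ + (⅙)*(-18)²)) = √((-4 + 18 - 80) + (-½ + (⅙)*324)) = √(-66 + (-½ + 54)) = √(-66 + 107/2) = √(-25/2) = 5*I*√2/2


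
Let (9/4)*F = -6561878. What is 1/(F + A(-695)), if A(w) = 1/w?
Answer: -6255/18242020849 ≈ -3.4289e-7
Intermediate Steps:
F = -26247512/9 (F = (4/9)*(-6561878) = -26247512/9 ≈ -2.9164e+6)
1/(F + A(-695)) = 1/(-26247512/9 + 1/(-695)) = 1/(-26247512/9 - 1/695) = 1/(-18242020849/6255) = -6255/18242020849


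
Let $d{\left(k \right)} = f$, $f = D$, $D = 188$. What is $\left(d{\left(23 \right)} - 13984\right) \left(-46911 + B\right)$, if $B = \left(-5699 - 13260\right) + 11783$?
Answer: $746184252$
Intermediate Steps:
$f = 188$
$d{\left(k \right)} = 188$
$B = -7176$ ($B = -18959 + 11783 = -7176$)
$\left(d{\left(23 \right)} - 13984\right) \left(-46911 + B\right) = \left(188 - 13984\right) \left(-46911 - 7176\right) = \left(-13796\right) \left(-54087\right) = 746184252$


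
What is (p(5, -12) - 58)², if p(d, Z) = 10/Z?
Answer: 124609/36 ≈ 3461.4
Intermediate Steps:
(p(5, -12) - 58)² = (10/(-12) - 58)² = (10*(-1/12) - 58)² = (-⅚ - 58)² = (-353/6)² = 124609/36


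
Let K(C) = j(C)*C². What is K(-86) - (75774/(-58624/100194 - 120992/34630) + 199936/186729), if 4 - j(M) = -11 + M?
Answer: 252901098118289102773/330342777321384 ≈ 7.6557e+5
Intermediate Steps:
j(M) = 15 - M (j(M) = 4 - (-11 + M) = 4 + (11 - M) = 15 - M)
K(C) = C²*(15 - C) (K(C) = (15 - C)*C² = C²*(15 - C))
K(-86) - (75774/(-58624/100194 - 120992/34630) + 199936/186729) = (-86)²*(15 - 1*(-86)) - (75774/(-58624/100194 - 120992/34630) + 199936/186729) = 7396*(15 + 86) - (75774/(-58624*1/100194 - 120992*1/34630) + 199936*(1/186729)) = 7396*101 - (75774/(-29312/50097 - 60496/17315) + 199936/186729) = 746996 - (75774/(-3538205392/867429555) + 199936/186729) = 746996 - (75774*(-867429555/3538205392) + 199936/186729) = 746996 - (-32864303550285/1769102696 + 199936/186729) = 746996 - 1*(-6136364830324540309/330342777321384) = 746996 + 6136364830324540309/330342777321384 = 252901098118289102773/330342777321384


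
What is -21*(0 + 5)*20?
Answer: -2100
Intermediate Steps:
-21*(0 + 5)*20 = -21*5*20 = -105*20 = -2100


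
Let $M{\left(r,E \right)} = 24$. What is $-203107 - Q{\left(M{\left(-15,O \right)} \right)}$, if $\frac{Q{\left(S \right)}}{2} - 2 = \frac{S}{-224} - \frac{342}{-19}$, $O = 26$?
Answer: $- \frac{2844055}{14} \approx -2.0315 \cdot 10^{5}$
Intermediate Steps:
$Q{\left(S \right)} = 40 - \frac{S}{112}$ ($Q{\left(S \right)} = 4 + 2 \left(\frac{S}{-224} - \frac{342}{-19}\right) = 4 + 2 \left(S \left(- \frac{1}{224}\right) - -18\right) = 4 + 2 \left(- \frac{S}{224} + 18\right) = 4 + 2 \left(18 - \frac{S}{224}\right) = 4 - \left(-36 + \frac{S}{112}\right) = 40 - \frac{S}{112}$)
$-203107 - Q{\left(M{\left(-15,O \right)} \right)} = -203107 - \left(40 - \frac{3}{14}\right) = -203107 - \frac{557}{14} = - \frac{2844055}{14}$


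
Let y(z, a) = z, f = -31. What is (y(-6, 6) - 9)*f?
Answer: 465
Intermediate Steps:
(y(-6, 6) - 9)*f = (-6 - 9)*(-31) = -15*(-31) = 465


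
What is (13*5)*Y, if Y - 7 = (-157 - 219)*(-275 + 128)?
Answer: 3593135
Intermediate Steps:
Y = 55279 (Y = 7 + (-157 - 219)*(-275 + 128) = 7 - 376*(-147) = 7 + 55272 = 55279)
(13*5)*Y = (13*5)*55279 = 65*55279 = 3593135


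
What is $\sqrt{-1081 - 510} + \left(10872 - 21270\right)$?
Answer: $-10398 + i \sqrt{1591} \approx -10398.0 + 39.887 i$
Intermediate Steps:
$\sqrt{-1081 - 510} + \left(10872 - 21270\right) = \sqrt{-1591} - 10398 = i \sqrt{1591} - 10398 = -10398 + i \sqrt{1591}$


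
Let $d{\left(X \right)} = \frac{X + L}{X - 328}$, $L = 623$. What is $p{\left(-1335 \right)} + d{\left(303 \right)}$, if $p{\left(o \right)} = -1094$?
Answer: $- \frac{28276}{25} \approx -1131.0$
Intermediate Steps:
$d{\left(X \right)} = \frac{623 + X}{-328 + X}$ ($d{\left(X \right)} = \frac{X + 623}{X - 328} = \frac{623 + X}{-328 + X}$)
$p{\left(-1335 \right)} + d{\left(303 \right)} = -1094 + \frac{623 + 303}{-328 + 303} = -1094 + \frac{1}{-25} \cdot 926 = -1094 - \frac{926}{25} = - \frac{28276}{25}$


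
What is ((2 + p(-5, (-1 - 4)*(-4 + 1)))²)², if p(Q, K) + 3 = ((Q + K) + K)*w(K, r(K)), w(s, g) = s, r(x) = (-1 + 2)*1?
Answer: 19565295376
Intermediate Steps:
r(x) = 1 (r(x) = 1*1 = 1)
p(Q, K) = -3 + K*(Q + 2*K) (p(Q, K) = -3 + ((Q + K) + K)*K = -3 + ((K + Q) + K)*K = -3 + (Q + 2*K)*K = -3 + K*(Q + 2*K))
((2 + p(-5, (-1 - 4)*(-4 + 1)))²)² = ((2 + (-3 + 2*((-1 - 4)*(-4 + 1))² + ((-1 - 4)*(-4 + 1))*(-5)))²)² = ((2 + (-3 + 2*(-5*(-3))² - 5*(-3)*(-5)))²)² = ((2 + (-3 + 2*15² + 15*(-5)))²)² = ((2 + (-3 + 2*225 - 75))²)² = ((2 + (-3 + 450 - 75))²)² = ((2 + 372)²)² = (374²)² = 139876² = 19565295376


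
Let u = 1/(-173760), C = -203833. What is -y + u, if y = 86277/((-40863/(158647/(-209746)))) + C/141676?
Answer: -1391436518344180127/8791415129439923520 ≈ -0.15827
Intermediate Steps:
y = 32030062688385/202380642942908 (y = 86277/((-40863/(158647/(-209746)))) - 203833/141676 = 86277/((-40863/(158647*(-1/209746)))) - 203833*1/141676 = 86277/((-40863/(-158647/209746))) - 203833/141676 = 86277/((-40863*(-209746/158647))) - 203833/141676 = 86277/(8570850798/158647) - 203833/141676 = 86277*(158647/8570850798) - 203833/141676 = 4562529073/2856950266 - 203833/141676 = 32030062688385/202380642942908 ≈ 0.15827)
u = -1/173760 ≈ -5.7551e-6
-y + u = -1*32030062688385/202380642942908 - 1/173760 = -32030062688385/202380642942908 - 1/173760 = -1391436518344180127/8791415129439923520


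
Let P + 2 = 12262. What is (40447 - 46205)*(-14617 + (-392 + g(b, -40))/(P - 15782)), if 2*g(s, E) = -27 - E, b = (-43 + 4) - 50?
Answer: 98808601461/1174 ≈ 8.4164e+7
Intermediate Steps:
P = 12260 (P = -2 + 12262 = 12260)
b = -89 (b = -39 - 50 = -89)
g(s, E) = -27/2 - E/2 (g(s, E) = (-27 - E)/2 = -27/2 - E/2)
(40447 - 46205)*(-14617 + (-392 + g(b, -40))/(P - 15782)) = (40447 - 46205)*(-14617 + (-392 + (-27/2 - ½*(-40)))/(12260 - 15782)) = -5758*(-14617 + (-392 + (-27/2 + 20))/(-3522)) = -5758*(-14617 + (-392 + 13/2)*(-1/3522)) = -5758*(-14617 - 771/2*(-1/3522)) = -5758*(-14617 + 257/2348) = -5758*(-34320459/2348) = 98808601461/1174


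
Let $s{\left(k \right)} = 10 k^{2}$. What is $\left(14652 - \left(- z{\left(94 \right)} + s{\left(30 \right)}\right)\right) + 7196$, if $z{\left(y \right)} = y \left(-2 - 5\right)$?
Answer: $12190$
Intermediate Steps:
$z{\left(y \right)} = - 7 y$ ($z{\left(y \right)} = y \left(-7\right) = - 7 y$)
$\left(14652 - \left(- z{\left(94 \right)} + s{\left(30 \right)}\right)\right) + 7196 = \left(14652 - \left(658 + 10 \cdot 30^{2}\right)\right) + 7196 = \left(14652 - \left(658 + 10 \cdot 900\right)\right) + 7196 = \left(14652 - 9658\right) + 7196 = 4994 + 7196 = 12190$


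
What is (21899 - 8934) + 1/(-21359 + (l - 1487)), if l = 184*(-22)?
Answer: 348680709/26894 ≈ 12965.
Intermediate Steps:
l = -4048
(21899 - 8934) + 1/(-21359 + (l - 1487)) = (21899 - 8934) + 1/(-21359 + (-4048 - 1487)) = 12965 + 1/(-21359 - 5535) = 12965 + 1/(-26894) = 12965 - 1/26894 = 348680709/26894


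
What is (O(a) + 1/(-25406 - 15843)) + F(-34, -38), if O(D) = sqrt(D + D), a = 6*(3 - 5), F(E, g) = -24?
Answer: -989977/41249 + 2*I*sqrt(6) ≈ -24.0 + 4.899*I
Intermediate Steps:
a = -12 (a = 6*(-2) = -12)
O(D) = sqrt(2)*sqrt(D) (O(D) = sqrt(2*D) = sqrt(2)*sqrt(D))
(O(a) + 1/(-25406 - 15843)) + F(-34, -38) = (sqrt(2)*sqrt(-12) + 1/(-25406 - 15843)) - 24 = (sqrt(2)*(2*I*sqrt(3)) + 1/(-41249)) - 24 = (2*I*sqrt(6) - 1/41249) - 24 = (-1/41249 + 2*I*sqrt(6)) - 24 = -989977/41249 + 2*I*sqrt(6)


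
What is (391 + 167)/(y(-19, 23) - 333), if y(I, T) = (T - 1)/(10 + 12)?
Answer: -279/166 ≈ -1.6807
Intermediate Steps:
y(I, T) = -1/22 + T/22 (y(I, T) = (-1 + T)/22 = (-1 + T)*(1/22) = -1/22 + T/22)
(391 + 167)/(y(-19, 23) - 333) = (391 + 167)/((-1/22 + (1/22)*23) - 333) = 558/((-1/22 + 23/22) - 333) = 558/(1 - 333) = 558/(-332) = 558*(-1/332) = -279/166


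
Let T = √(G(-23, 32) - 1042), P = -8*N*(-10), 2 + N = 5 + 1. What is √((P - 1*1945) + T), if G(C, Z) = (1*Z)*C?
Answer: √(-1625 + I*√1778) ≈ 0.523 + 40.315*I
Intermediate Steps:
N = 4 (N = -2 + (5 + 1) = -2 + 6 = 4)
G(C, Z) = C*Z (G(C, Z) = Z*C = C*Z)
P = 320 (P = -8*4*(-10) = -32*(-10) = 320)
T = I*√1778 (T = √(-23*32 - 1042) = √(-736 - 1042) = √(-1778) = I*√1778 ≈ 42.166*I)
√((P - 1*1945) + T) = √((320 - 1*1945) + I*√1778) = √((320 - 1945) + I*√1778) = √(-1625 + I*√1778)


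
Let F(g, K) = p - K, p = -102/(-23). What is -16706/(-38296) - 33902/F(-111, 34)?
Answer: 466758014/406895 ≈ 1147.1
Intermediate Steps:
p = 102/23 (p = -102*(-1/23) = 102/23 ≈ 4.4348)
F(g, K) = 102/23 - K
-16706/(-38296) - 33902/F(-111, 34) = -16706/(-38296) - 33902/(102/23 - 1*34) = -16706*(-1/38296) - 33902/(102/23 - 34) = 8353/19148 - 33902/(-680/23) = 8353/19148 - 33902*(-23/680) = 8353/19148 + 389873/340 = 466758014/406895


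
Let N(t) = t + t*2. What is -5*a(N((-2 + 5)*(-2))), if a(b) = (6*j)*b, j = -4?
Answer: -2160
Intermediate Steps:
N(t) = 3*t (N(t) = t + 2*t = 3*t)
a(b) = -24*b (a(b) = (6*(-4))*b = -24*b)
-5*a(N((-2 + 5)*(-2))) = -(-120)*3*((-2 + 5)*(-2)) = -(-120)*3*(3*(-2)) = -(-120)*3*(-6) = -(-120)*(-18) = -5*432 = -2160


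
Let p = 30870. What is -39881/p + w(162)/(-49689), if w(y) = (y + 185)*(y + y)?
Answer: -605811041/170433270 ≈ -3.5545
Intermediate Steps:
w(y) = 2*y*(185 + y) (w(y) = (185 + y)*(2*y) = 2*y*(185 + y))
-39881/p + w(162)/(-49689) = -39881/30870 + (2*162*(185 + 162))/(-49689) = -39881*1/30870 + (2*162*347)*(-1/49689) = -39881/30870 + 112428*(-1/49689) = -39881/30870 - 12492/5521 = -605811041/170433270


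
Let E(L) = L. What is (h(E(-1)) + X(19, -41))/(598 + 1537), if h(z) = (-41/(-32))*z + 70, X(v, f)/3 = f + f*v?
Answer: -76521/68320 ≈ -1.1200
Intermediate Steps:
X(v, f) = 3*f + 3*f*v (X(v, f) = 3*(f + f*v) = 3*f + 3*f*v)
h(z) = 70 + 41*z/32 (h(z) = (-41*(-1/32))*z + 70 = 41*z/32 + 70 = 70 + 41*z/32)
(h(E(-1)) + X(19, -41))/(598 + 1537) = ((70 + (41/32)*(-1)) + 3*(-41)*(1 + 19))/(598 + 1537) = ((70 - 41/32) + 3*(-41)*20)/2135 = (2199/32 - 2460)*(1/2135) = -76521/32*1/2135 = -76521/68320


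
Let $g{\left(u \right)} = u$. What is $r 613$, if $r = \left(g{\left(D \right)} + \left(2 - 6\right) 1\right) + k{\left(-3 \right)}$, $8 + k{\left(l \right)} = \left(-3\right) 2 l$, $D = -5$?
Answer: $613$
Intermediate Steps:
$k{\left(l \right)} = -8 - 6 l$ ($k{\left(l \right)} = -8 + \left(-3\right) 2 l = -8 - 6 l$)
$r = 1$ ($r = \left(-5 + \left(2 - 6\right) 1\right) - -10 = \left(-5 - 4\right) + \left(-8 + 18\right) = \left(-5 - 4\right) + 10 = -9 + 10 = 1$)
$r 613 = 1 \cdot 613 = 613$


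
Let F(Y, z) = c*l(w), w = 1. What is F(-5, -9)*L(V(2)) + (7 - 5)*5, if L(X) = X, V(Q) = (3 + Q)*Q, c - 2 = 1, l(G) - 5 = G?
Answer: 190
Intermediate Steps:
l(G) = 5 + G
c = 3 (c = 2 + 1 = 3)
V(Q) = Q*(3 + Q)
F(Y, z) = 18 (F(Y, z) = 3*(5 + 1) = 3*6 = 18)
F(-5, -9)*L(V(2)) + (7 - 5)*5 = 18*(2*(3 + 2)) + (7 - 5)*5 = 18*(2*5) + 2*5 = 18*10 + 10 = 180 + 10 = 190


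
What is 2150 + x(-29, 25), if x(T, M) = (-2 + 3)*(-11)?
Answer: 2139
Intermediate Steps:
x(T, M) = -11 (x(T, M) = 1*(-11) = -11)
2150 + x(-29, 25) = 2150 - 11 = 2139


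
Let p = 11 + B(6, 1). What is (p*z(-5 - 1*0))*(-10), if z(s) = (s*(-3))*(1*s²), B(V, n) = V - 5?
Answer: -45000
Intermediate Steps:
B(V, n) = -5 + V
p = 12 (p = 11 + (-5 + 6) = 11 + 1 = 12)
z(s) = -3*s³ (z(s) = (-3*s)*s² = -3*s³)
(p*z(-5 - 1*0))*(-10) = (12*(-3*(-5 - 1*0)³))*(-10) = (12*(-3*(-5 + 0)³))*(-10) = (12*(-3*(-5)³))*(-10) = (12*(-3*(-125)))*(-10) = (12*375)*(-10) = 4500*(-10) = -45000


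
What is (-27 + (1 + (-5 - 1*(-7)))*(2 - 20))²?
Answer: 6561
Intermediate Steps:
(-27 + (1 + (-5 - 1*(-7)))*(2 - 20))² = (-27 + (1 + (-5 + 7))*(-18))² = (-27 + (1 + 2)*(-18))² = (-27 + 3*(-18))² = (-27 - 54)² = (-81)² = 6561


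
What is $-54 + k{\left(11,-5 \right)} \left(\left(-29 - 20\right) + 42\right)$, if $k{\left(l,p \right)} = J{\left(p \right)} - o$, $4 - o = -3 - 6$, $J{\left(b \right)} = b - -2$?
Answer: $58$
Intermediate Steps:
$J{\left(b \right)} = 2 + b$ ($J{\left(b \right)} = b + 2 = 2 + b$)
$o = 13$ ($o = 4 - \left(-3 - 6\right) = 4 - -9 = 4 + 9 = 13$)
$k{\left(l,p \right)} = -11 + p$ ($k{\left(l,p \right)} = \left(2 + p\right) - 13 = -11 + p$)
$-54 + k{\left(11,-5 \right)} \left(\left(-29 - 20\right) + 42\right) = -54 + \left(-11 - 5\right) \left(\left(-29 - 20\right) + 42\right) = -54 - 16 \left(-49 + 42\right) = -54 - -112 = -54 + 112 = 58$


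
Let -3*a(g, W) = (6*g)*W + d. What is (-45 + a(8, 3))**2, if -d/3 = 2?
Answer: 8281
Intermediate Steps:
d = -6 (d = -3*2 = -6)
a(g, W) = 2 - 2*W*g (a(g, W) = -((6*g)*W - 6)/3 = -(6*W*g - 6)/3 = -(-6 + 6*W*g)/3 = 2 - 2*W*g)
(-45 + a(8, 3))**2 = (-45 + (2 - 2*3*8))**2 = (-45 + (2 - 48))**2 = (-45 - 46)**2 = (-91)**2 = 8281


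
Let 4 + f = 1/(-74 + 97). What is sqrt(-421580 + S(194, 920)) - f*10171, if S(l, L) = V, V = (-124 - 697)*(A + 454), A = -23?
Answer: 925561/23 + 3*I*sqrt(86159) ≈ 40242.0 + 880.59*I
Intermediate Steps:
V = -353851 (V = (-124 - 697)*(-23 + 454) = -821*431 = -353851)
S(l, L) = -353851
f = -91/23 (f = -4 + 1/(-74 + 97) = -4 + 1/23 = -91/23 ≈ -3.9565)
sqrt(-421580 + S(194, 920)) - f*10171 = sqrt(-421580 - 353851) - (-91)*10171/23 = sqrt(-775431) - 1*(-925561/23) = 3*I*sqrt(86159) + 925561/23 = 925561/23 + 3*I*sqrt(86159)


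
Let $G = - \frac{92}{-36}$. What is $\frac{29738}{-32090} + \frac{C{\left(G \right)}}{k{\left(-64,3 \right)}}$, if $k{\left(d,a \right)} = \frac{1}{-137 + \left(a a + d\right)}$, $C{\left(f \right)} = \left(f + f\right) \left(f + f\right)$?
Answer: $- \frac{2173279543}{433215} \approx -5016.6$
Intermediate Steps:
$G = \frac{23}{9}$ ($G = \left(-92\right) \left(- \frac{1}{36}\right) = \frac{23}{9} \approx 2.5556$)
$C{\left(f \right)} = 4 f^{2}$ ($C{\left(f \right)} = 2 f 2 f = 4 f^{2}$)
$k{\left(d,a \right)} = \frac{1}{-137 + d + a^{2}}$ ($k{\left(d,a \right)} = \frac{1}{-137 + \left(a^{2} + d\right)} = \frac{1}{-137 + \left(d + a^{2}\right)} = \frac{1}{-137 + d + a^{2}}$)
$\frac{29738}{-32090} + \frac{C{\left(G \right)}}{k{\left(-64,3 \right)}} = \frac{29738}{-32090} + \frac{4 \left(\frac{23}{9}\right)^{2}}{\frac{1}{-137 - 64 + 3^{2}}} = 29738 \left(- \frac{1}{32090}\right) + \frac{4 \cdot \frac{529}{81}}{\frac{1}{-137 - 64 + 9}} = - \frac{14869}{16045} + \frac{2116}{81 \frac{1}{-192}} = - \frac{14869}{16045} + \frac{2116}{81 \left(- \frac{1}{192}\right)} = - \frac{14869}{16045} + \frac{2116}{81} \left(-192\right) = - \frac{14869}{16045} - \frac{135424}{27} = - \frac{2173279543}{433215}$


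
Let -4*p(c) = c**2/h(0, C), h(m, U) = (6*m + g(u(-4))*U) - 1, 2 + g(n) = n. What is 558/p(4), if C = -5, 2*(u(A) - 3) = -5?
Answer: -3627/4 ≈ -906.75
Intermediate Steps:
u(A) = 1/2 (u(A) = 3 + (1/2)*(-5) = 3 - 5/2 = 1/2)
g(n) = -2 + n
h(m, U) = -1 + 6*m - 3*U/2 (h(m, U) = (6*m + (-2 + 1/2)*U) - 1 = (6*m - 3*U/2) - 1 = -1 + 6*m - 3*U/2)
p(c) = -c**2/26 (p(c) = -c**2/(4*(-1 + 6*0 - 3/2*(-5))) = -c**2/(4*(-1 + 0 + 15/2)) = -c**2/(4*13/2) = -c**2*2/(4*13) = -c**2/26)
558/p(4) = 558/((-1/26*4**2)) = 558/((-1/26*16)) = 558/(-8/13) = 558*(-13/8) = -3627/4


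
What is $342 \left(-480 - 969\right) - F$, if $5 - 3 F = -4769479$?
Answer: $-2085386$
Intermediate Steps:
$F = 1589828$ ($F = \frac{5}{3} - - \frac{4769479}{3} = \frac{5}{3} + \frac{4769479}{3} = 1589828$)
$342 \left(-480 - 969\right) - F = 342 \left(-480 - 969\right) - 1589828 = 342 \left(-1449\right) - 1589828 = -495558 - 1589828 = -2085386$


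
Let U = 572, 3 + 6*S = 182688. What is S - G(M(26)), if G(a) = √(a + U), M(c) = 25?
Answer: 60895/2 - √597 ≈ 30423.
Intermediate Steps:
S = 60895/2 (S = -½ + (⅙)*182688 = -½ + 30448 = 60895/2 ≈ 30448.)
G(a) = √(572 + a) (G(a) = √(a + 572) = √(572 + a))
S - G(M(26)) = 60895/2 - √(572 + 25) = 60895/2 - √597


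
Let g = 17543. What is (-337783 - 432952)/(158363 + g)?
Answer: -770735/175906 ≈ -4.3815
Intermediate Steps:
(-337783 - 432952)/(158363 + g) = (-337783 - 432952)/(158363 + 17543) = -770735/175906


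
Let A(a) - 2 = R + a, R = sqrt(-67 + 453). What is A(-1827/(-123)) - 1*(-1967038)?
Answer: 80649249/41 + sqrt(386) ≈ 1.9671e+6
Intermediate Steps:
R = sqrt(386) ≈ 19.647
A(a) = 2 + a + sqrt(386) (A(a) = 2 + (sqrt(386) + a) = 2 + (a + sqrt(386)) = 2 + a + sqrt(386))
A(-1827/(-123)) - 1*(-1967038) = (2 - 1827/(-123) + sqrt(386)) - 1*(-1967038) = (2 - 1827*(-1/123) + sqrt(386)) + 1967038 = (2 + 609/41 + sqrt(386)) + 1967038 = (691/41 + sqrt(386)) + 1967038 = 80649249/41 + sqrt(386)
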